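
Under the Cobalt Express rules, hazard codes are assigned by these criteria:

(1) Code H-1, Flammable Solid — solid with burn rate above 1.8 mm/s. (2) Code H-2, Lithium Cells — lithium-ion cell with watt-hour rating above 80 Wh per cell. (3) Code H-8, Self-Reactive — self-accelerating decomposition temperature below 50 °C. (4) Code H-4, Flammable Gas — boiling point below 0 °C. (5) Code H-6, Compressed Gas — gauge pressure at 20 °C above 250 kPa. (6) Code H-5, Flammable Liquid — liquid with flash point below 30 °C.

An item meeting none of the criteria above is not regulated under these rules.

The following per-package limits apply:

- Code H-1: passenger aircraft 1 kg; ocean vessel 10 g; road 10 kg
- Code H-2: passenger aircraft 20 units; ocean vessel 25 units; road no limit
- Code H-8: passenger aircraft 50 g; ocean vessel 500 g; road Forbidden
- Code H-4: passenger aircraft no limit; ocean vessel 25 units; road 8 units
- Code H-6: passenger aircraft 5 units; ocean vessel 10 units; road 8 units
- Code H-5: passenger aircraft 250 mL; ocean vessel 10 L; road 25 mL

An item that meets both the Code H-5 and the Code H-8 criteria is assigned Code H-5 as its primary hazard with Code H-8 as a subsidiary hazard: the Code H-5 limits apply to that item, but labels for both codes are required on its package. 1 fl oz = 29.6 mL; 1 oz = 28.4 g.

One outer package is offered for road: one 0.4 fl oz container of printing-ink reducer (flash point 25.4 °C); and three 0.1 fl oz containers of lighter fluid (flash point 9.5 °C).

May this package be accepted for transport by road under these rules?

Printing-ink reducer: flash point 25.4 °C < 30 °C → Code H-5 (Flammable Liquid).
Lighter fluid: flash point 9.5 °C < 30 °C → Code H-5 (Flammable Liquid).
Total Code H-5: (one 0.4 fl oz container = 11.84 mL) + (three 0.1 fl oz containers = 8.88 mL) = 20.72 mL.
20.72 mL is within the road limit of 25 mL for Code H-5.

Yes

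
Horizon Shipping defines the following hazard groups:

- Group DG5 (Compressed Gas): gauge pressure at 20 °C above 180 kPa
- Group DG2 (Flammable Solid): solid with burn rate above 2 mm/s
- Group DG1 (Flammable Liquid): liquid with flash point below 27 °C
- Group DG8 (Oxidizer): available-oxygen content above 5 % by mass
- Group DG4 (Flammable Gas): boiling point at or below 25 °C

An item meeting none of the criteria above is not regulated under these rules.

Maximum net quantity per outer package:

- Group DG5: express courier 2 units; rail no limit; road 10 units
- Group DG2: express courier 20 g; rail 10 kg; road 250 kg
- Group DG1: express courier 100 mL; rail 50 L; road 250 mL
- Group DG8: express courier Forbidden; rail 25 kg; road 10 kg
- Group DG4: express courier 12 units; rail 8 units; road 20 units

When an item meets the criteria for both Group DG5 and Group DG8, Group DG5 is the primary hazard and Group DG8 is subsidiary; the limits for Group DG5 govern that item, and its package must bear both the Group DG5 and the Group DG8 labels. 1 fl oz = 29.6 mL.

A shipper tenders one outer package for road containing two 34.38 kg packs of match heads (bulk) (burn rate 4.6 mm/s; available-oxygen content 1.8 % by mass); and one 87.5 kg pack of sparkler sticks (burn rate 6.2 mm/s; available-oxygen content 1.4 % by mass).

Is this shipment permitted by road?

The match heads (bulk) have burn rate 4.6 mm/s, which is > 2 mm/s, so they are Group DG2 (Flammable Solid).
The sparkler sticks have burn rate 6.2 mm/s, which is > 2 mm/s, so they are Group DG2 (Flammable Solid).
Total Group DG2: (two 34.38 kg packs = 68.76 kg) + 87.5 kg = 156.26 kg.
That is within the Group DG2 road limit of 250 kg.

Yes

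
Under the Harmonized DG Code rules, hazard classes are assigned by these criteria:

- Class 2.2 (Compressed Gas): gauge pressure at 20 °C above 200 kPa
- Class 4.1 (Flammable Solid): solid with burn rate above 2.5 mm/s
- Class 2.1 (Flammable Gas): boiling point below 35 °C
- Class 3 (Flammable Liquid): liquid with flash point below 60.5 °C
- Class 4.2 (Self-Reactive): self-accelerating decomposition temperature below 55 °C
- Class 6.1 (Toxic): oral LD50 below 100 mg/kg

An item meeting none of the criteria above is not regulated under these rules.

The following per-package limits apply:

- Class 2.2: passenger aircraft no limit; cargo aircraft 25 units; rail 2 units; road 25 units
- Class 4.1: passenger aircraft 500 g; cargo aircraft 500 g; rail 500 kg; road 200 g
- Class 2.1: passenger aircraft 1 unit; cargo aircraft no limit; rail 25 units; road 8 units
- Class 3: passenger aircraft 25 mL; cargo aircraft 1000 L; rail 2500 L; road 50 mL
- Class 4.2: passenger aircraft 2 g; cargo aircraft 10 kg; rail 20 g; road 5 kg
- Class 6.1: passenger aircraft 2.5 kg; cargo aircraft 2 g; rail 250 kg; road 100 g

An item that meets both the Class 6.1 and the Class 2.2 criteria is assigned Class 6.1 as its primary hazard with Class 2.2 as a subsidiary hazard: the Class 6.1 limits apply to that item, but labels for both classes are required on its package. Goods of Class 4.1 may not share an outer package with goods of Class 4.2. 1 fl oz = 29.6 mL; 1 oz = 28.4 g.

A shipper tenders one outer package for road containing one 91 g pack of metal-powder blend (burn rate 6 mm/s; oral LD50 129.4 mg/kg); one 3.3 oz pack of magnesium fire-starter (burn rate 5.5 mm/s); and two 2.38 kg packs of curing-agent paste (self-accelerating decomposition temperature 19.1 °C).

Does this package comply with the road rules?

No

With burn rate 6 mm/s (> 2.5 mm/s), the metal-powder blend falls in Class 4.1.
Burn rate 5.5 mm/s meets the Class 4.1 criterion (Flammable Solid), so the magnesium fire-starter is Class 4.1.
Self-accelerating decomposition temperature 19.1 °C meets the Class 4.2 criterion (Self-Reactive), so the curing-agent paste is Class 4.2.
Class 4.1 net quantity: 91 g + (one 3.3 oz pack = 93.72 g) = 184.72 g.
184.72 g is within the road limit of 200 g for Class 4.1.
Class 4.2 quantity: two 2.38 kg packs = 4.76 kg.
4.76 kg ≤ 5 kg (road limit, Class 4.2) — within limit.
Class 4.1 and Class 4.2 may not share an outer package.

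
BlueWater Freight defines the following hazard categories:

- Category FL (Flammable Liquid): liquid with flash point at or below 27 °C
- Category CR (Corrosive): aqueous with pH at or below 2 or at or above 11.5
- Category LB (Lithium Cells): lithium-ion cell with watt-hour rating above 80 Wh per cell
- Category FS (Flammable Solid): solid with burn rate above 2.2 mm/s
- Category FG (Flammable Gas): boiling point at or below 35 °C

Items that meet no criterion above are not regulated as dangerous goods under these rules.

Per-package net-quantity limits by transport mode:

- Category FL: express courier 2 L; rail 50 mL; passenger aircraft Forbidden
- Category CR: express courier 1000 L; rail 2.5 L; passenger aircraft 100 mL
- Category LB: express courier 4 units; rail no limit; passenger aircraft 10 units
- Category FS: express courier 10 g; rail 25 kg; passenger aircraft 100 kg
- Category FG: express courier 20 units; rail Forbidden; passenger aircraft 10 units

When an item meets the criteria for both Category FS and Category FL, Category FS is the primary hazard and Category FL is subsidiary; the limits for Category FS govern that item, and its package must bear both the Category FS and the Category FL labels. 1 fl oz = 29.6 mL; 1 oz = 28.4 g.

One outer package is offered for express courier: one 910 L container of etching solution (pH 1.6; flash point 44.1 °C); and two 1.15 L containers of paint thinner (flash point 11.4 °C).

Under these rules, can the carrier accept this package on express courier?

No

pH 1.6 meets the Category CR criterion (Corrosive), so the etching solution is Category CR.
With flash point 11.4 °C (≤ 27 °C), the paint thinner falls in Category FL.
Category CR quantity: 910 L.
910 L is within the express courier limit of 1000 L for Category CR.
Category FL quantity: two 1.15 L containers = 2.3 L.
2.3 L exceeds the express courier limit of 2 L for Category FL.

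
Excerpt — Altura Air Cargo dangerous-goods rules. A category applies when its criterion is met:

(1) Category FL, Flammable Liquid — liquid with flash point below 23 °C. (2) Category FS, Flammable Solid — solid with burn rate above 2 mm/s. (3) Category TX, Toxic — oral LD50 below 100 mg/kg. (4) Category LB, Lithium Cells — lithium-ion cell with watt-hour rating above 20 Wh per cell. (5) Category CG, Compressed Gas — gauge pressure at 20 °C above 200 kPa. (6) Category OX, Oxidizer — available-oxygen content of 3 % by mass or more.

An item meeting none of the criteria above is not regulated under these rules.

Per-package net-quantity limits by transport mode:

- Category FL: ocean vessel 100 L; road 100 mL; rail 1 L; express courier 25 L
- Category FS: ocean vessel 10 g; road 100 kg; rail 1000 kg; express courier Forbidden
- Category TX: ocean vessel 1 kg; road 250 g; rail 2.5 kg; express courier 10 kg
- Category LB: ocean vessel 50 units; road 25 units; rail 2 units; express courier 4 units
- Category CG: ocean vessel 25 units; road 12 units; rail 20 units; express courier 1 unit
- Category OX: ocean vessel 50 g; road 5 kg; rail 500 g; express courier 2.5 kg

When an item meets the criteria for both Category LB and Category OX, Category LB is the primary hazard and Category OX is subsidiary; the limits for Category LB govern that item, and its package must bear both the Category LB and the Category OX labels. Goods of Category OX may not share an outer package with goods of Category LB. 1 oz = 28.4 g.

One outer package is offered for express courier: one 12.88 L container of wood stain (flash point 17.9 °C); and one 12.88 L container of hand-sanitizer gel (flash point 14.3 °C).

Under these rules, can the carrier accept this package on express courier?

No

The wood stain has flash point 17.9 °C, which is < 23 °C, so it is Category FL (Flammable Liquid).
Flash point 14.3 °C meets the Category FL criterion (Flammable Liquid), so the hand-sanitizer gel is Category FL.
Total Category FL: 12.88 L + 12.88 L = 25.76 L.
25.76 L > 25 L (express courier limit, Category FL) — over the limit.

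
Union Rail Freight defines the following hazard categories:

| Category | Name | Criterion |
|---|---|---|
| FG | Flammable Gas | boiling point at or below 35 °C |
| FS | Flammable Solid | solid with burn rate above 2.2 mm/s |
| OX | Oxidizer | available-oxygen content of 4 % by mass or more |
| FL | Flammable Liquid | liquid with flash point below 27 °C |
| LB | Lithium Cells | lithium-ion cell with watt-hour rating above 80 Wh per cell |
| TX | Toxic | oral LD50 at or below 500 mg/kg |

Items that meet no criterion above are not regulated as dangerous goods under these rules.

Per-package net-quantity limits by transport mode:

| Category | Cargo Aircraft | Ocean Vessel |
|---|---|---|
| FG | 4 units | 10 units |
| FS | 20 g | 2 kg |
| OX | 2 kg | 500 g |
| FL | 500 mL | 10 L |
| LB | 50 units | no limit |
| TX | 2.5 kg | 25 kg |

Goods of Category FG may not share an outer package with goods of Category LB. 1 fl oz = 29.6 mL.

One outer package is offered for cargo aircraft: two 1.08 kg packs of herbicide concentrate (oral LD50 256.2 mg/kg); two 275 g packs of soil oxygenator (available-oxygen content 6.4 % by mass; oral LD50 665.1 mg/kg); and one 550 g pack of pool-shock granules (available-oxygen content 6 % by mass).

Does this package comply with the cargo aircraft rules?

With oral LD50 256.2 mg/kg (≤ 500 mg/kg), the herbicide concentrate falls in Category TX.
Soil oxygenator: available-oxygen content 6.4 % by mass ≥ 4 % by mass → Category OX (Oxidizer).
The pool-shock granules have available-oxygen content 6 % by mass, which is ≥ 4 % by mass, so they are Category OX (Oxidizer).
Category OX net quantity: (two 275 g packs = 550 g) + 550 g = 1.1 kg.
That is within the Category OX cargo aircraft limit of 2 kg.
Category TX quantity: two 1.08 kg packs = 2.16 kg.
That is within the Category TX cargo aircraft limit of 2.5 kg.
The segregation rule (Category FG with Category LB) does not apply to Category OX with Category TX.
Every hazard category is within its cargo aircraft limit and no segregation rule is violated.

Yes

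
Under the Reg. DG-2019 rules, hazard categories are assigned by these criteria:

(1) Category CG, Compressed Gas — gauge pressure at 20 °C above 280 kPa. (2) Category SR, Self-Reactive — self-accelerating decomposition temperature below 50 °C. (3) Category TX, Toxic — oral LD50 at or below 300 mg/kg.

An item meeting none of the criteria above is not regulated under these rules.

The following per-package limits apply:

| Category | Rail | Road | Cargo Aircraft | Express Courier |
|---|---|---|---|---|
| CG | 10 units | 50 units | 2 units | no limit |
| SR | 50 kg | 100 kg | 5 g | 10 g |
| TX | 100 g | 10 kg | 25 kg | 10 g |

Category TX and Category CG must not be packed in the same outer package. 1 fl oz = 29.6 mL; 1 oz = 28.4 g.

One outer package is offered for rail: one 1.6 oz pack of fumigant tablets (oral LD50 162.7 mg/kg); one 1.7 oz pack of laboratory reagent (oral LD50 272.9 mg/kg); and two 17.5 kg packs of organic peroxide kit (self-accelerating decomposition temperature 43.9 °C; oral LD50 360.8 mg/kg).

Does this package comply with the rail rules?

Oral LD50 162.7 mg/kg meets the Category TX criterion (Toxic), so the fumigant tablets are Category TX.
Oral LD50 272.9 mg/kg meets the Category TX criterion (Toxic), so the laboratory reagent is Category TX.
With self-accelerating decomposition temperature 43.9 °C (< 50 °C), the organic peroxide kit falls in Category SR.
Total Category TX: (one 1.6 oz pack = 45.44 g) + (one 1.7 oz pack = 48.28 g) = 93.72 g.
93.72 g ≤ 100 g (rail limit, Category TX) — within limit.
Category SR quantity: two 17.5 kg packs = 35 kg.
That is within the Category SR rail limit of 50 kg.
The segregation rule (Category TX with Category CG) does not apply to Category TX with Category SR.
Every hazard category is within its rail limit and no segregation rule is violated.

Yes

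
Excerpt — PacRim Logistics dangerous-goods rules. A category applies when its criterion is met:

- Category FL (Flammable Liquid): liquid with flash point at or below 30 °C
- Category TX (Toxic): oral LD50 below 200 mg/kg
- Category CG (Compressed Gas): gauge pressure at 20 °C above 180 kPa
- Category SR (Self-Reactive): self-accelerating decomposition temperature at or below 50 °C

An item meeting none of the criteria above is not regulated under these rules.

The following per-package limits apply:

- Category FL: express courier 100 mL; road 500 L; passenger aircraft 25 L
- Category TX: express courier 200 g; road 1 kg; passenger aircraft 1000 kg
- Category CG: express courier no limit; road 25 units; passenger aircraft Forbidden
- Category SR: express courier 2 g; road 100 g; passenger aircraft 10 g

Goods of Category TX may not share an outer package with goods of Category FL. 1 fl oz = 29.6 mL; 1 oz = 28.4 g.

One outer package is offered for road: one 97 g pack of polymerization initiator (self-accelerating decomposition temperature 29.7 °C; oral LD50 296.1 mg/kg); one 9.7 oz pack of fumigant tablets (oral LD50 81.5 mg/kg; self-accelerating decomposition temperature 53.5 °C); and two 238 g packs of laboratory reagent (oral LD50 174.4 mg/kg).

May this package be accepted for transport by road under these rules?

Yes

With self-accelerating decomposition temperature 29.7 °C (≤ 50 °C), the polymerization initiator falls in Category SR.
Oral LD50 81.5 mg/kg meets the Category TX criterion (Toxic), so the fumigant tablets are Category TX.
The laboratory reagent has oral LD50 174.4 mg/kg, which is < 200 mg/kg, so it is Category TX (Toxic).
Total Category TX: (one 9.7 oz pack = 275.48 g) + (two 238 g packs = 476 g) = 751.48 g.
That is within the Category TX road limit of 1 kg.
Category SR quantity: 97 g.
That is within the Category SR road limit of 100 g.
The segregation rule (Category TX with Category FL) does not apply to Category TX with Category SR.
Every hazard category is within its road limit and no segregation rule is violated.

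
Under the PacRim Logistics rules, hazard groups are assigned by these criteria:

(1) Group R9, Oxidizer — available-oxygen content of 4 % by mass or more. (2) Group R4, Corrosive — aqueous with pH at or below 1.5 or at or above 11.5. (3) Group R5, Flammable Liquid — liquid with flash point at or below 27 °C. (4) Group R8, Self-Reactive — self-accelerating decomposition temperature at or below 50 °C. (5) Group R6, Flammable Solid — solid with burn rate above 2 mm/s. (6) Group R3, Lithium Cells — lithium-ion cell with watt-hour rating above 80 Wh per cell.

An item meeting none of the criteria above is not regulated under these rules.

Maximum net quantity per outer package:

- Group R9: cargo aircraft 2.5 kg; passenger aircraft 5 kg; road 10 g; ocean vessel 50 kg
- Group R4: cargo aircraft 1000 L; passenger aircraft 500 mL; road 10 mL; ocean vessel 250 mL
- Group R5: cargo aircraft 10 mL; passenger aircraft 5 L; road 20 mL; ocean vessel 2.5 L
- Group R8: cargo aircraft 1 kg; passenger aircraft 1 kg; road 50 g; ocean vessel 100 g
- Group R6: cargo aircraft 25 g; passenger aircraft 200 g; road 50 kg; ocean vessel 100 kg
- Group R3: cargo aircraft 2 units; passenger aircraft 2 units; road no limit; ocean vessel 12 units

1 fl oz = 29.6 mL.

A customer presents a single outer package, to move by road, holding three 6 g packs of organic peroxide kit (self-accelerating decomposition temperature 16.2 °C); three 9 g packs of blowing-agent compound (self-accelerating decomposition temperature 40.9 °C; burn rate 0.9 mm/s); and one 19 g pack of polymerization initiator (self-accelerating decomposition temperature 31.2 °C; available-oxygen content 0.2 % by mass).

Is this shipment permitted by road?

No

Self-accelerating decomposition temperature 16.2 °C meets the Group R8 criterion (Self-Reactive), so the organic peroxide kit is Group R8.
Blowing-agent compound: self-accelerating decomposition temperature 40.9 °C ≤ 50 °C → Group R8 (Self-Reactive).
The polymerization initiator has self-accelerating decomposition temperature 31.2 °C, which is ≤ 50 °C, so it is Group R8 (Self-Reactive).
Total Group R8: (three 6 g packs = 18 g) + (three 9 g packs = 27 g) + 19 g = 64 g.
64 g exceeds the road limit of 50 g for Group R8.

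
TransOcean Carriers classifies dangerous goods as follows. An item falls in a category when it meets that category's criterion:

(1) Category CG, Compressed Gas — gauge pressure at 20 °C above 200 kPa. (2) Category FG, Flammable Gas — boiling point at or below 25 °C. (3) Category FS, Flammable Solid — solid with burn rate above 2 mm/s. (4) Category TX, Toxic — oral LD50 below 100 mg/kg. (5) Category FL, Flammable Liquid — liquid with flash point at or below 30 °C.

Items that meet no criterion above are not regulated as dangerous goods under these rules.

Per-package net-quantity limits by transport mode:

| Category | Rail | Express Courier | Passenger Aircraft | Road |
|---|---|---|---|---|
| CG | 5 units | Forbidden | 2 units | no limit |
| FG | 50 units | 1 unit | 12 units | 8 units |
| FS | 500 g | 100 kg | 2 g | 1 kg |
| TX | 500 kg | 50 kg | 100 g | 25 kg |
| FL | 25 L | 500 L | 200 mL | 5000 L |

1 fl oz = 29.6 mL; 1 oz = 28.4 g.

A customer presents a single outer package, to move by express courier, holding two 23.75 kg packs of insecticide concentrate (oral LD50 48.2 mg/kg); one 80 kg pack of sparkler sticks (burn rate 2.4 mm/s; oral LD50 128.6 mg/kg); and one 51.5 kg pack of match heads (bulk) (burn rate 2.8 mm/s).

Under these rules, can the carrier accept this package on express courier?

No

The insecticide concentrate has oral LD50 48.2 mg/kg, which is < 100 mg/kg, so it is Category TX (Toxic).
Sparkler sticks: burn rate 2.4 mm/s > 2 mm/s → Category FS (Flammable Solid).
The match heads (bulk) have burn rate 2.8 mm/s, which is > 2 mm/s, so they are Category FS (Flammable Solid).
Category FS net quantity: 80 kg + 51.5 kg = 131.5 kg.
That exceeds the Category FS express courier limit of 100 kg.
Category TX quantity: two 23.75 kg packs = 47.5 kg.
47.5 kg is within the express courier limit of 50 kg for Category TX.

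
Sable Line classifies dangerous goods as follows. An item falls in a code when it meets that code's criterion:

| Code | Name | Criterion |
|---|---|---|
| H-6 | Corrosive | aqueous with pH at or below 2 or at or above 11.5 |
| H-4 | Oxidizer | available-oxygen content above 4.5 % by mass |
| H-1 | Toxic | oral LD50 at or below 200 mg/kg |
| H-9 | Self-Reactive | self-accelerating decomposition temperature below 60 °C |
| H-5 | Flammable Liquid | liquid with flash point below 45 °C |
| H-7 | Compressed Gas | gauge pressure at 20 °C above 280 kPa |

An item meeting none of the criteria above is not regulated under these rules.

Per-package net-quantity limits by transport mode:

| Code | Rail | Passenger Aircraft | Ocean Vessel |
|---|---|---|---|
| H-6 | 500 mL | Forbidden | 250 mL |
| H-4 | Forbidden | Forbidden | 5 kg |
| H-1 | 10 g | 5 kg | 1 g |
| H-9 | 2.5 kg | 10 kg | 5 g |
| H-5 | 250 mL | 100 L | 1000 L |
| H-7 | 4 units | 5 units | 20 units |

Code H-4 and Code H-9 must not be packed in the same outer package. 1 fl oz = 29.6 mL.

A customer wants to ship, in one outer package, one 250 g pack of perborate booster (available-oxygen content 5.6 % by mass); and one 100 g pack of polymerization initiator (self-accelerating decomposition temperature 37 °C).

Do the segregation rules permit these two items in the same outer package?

With available-oxygen content 5.6 % by mass (> 4.5 % by mass), the perborate booster falls in Code H-4.
The polymerization initiator has self-accelerating decomposition temperature 37 °C, which is < 60 °C, so it is Code H-9 (Self-Reactive).
Code H-4 and Code H-9 may not share an outer package.

No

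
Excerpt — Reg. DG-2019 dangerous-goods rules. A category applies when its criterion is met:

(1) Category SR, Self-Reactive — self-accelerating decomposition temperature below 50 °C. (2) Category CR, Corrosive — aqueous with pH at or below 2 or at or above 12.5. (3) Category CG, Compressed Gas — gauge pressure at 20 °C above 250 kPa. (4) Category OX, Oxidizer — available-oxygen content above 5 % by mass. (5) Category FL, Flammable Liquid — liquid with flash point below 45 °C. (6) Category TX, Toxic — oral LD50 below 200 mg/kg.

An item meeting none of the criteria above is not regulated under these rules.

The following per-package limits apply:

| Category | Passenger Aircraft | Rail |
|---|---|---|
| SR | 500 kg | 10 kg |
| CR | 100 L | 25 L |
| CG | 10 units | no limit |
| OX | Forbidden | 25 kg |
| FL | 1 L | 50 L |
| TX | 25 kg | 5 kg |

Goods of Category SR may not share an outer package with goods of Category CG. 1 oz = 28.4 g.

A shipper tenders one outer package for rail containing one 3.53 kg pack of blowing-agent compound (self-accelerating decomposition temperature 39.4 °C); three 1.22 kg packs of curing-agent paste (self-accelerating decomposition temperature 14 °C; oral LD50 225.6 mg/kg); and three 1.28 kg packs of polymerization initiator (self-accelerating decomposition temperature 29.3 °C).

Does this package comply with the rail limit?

No

Self-accelerating decomposition temperature 39.4 °C meets the Category SR criterion (Self-Reactive), so the blowing-agent compound is Category SR.
With self-accelerating decomposition temperature 14 °C (< 50 °C), the curing-agent paste falls in Category SR.
Self-accelerating decomposition temperature 29.3 °C meets the Category SR criterion (Self-Reactive), so the polymerization initiator is Category SR.
Total Category SR: 3.53 kg + (three 1.22 kg packs = 3.66 kg) + (three 1.28 kg packs = 3.84 kg) = 11.03 kg.
That exceeds the Category SR rail limit of 10 kg.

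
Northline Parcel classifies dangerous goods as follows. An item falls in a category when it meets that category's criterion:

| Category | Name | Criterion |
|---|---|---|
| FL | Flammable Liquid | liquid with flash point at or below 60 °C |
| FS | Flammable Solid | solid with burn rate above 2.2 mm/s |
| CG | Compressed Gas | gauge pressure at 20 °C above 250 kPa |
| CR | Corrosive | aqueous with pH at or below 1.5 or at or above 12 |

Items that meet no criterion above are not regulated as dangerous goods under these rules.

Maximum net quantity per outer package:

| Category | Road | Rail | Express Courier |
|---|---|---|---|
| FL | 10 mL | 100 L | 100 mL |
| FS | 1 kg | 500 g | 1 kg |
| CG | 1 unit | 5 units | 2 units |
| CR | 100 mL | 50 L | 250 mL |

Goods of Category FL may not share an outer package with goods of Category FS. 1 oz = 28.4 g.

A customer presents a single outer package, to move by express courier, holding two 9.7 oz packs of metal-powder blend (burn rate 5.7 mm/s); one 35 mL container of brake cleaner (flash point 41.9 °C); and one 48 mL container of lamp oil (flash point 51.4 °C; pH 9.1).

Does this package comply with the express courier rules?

No

Metal-powder blend: burn rate 5.7 mm/s > 2.2 mm/s → Category FS (Flammable Solid).
Brake cleaner: flash point 41.9 °C ≤ 60 °C → Category FL (Flammable Liquid).
With flash point 51.4 °C (≤ 60 °C), the lamp oil falls in Category FL.
Total Category FL: 35 mL + 48 mL = 83 mL.
That is within the Category FL express courier limit of 100 mL.
Category FS quantity: two 9.7 oz packs = 550.96 g.
550.96 g is within the express courier limit of 1 kg for Category FS.
Category FL and Category FS may not share an outer package.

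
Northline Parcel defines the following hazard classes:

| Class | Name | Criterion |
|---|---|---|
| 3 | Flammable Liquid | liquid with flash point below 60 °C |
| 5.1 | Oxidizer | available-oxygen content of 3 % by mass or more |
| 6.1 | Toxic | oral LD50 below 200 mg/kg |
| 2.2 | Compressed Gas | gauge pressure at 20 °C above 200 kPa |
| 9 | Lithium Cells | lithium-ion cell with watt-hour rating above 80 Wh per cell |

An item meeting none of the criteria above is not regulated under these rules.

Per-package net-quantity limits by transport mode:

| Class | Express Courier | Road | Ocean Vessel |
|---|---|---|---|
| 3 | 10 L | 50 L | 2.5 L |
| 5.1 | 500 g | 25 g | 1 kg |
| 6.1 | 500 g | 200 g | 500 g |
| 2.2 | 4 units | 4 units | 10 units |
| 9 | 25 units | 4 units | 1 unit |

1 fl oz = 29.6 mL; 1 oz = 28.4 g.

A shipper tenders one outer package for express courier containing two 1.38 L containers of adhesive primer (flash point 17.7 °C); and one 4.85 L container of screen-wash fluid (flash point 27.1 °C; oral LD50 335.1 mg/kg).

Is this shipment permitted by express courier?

Adhesive primer: flash point 17.7 °C < 60 °C → Class 3 (Flammable Liquid).
Screen-wash fluid: flash point 27.1 °C < 60 °C → Class 3 (Flammable Liquid).
Class 3 net quantity: (two 1.38 L containers = 2.76 L) + 4.85 L = 7.61 L.
That is within the Class 3 express courier limit of 10 L.

Yes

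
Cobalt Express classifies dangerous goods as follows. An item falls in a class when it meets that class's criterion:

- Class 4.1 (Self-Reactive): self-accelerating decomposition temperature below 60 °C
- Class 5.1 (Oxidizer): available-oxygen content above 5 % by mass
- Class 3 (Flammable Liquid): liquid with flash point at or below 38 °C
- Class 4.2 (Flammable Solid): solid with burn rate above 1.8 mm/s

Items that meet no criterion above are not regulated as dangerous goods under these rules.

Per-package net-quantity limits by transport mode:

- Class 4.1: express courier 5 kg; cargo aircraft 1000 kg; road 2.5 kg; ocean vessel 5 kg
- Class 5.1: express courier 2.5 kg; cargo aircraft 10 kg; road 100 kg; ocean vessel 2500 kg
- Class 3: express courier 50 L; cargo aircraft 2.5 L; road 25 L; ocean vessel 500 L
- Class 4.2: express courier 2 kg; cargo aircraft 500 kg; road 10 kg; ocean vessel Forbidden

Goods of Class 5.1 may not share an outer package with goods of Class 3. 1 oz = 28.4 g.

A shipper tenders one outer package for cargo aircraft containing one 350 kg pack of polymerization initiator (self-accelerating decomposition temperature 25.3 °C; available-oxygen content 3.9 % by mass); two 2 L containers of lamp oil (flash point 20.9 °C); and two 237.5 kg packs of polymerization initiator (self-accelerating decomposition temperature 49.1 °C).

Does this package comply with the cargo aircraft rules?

No

Self-accelerating decomposition temperature 25.3 °C meets the Class 4.1 criterion (Self-Reactive), so the polymerization initiator is Class 4.1.
Lamp oil: flash point 20.9 °C ≤ 38 °C → Class 3 (Flammable Liquid).
With self-accelerating decomposition temperature 49.1 °C (< 60 °C), the polymerization initiator falls in Class 4.1.
Class 4.1 net quantity: 350 kg + (two 237.5 kg packs = 475 kg) = 825 kg.
That is within the Class 4.1 cargo aircraft limit of 1000 kg.
Class 3 quantity: two 2 L containers = 4 L.
4 L > 2.5 L (cargo aircraft limit, Class 3) — over the limit.
The segregation rule (Class 5.1 with Class 3) does not apply to Class 4.1 with Class 3.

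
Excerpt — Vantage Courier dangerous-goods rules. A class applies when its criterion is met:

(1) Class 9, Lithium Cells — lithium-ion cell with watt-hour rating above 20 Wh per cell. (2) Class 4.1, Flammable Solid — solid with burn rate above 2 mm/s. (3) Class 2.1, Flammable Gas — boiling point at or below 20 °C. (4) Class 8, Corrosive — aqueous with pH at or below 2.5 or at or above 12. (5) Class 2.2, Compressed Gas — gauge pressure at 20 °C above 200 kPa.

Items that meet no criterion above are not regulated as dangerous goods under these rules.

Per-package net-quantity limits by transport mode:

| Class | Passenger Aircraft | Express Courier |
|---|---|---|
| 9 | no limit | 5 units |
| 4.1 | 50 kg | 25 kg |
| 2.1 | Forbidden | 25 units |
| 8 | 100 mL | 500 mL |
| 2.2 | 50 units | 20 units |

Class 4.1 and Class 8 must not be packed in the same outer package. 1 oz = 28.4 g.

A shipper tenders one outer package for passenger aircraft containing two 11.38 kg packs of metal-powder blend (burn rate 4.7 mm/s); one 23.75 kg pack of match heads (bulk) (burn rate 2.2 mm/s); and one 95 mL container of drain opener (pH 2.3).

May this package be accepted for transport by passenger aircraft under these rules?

No

Metal-powder blend: burn rate 4.7 mm/s > 2 mm/s → Class 4.1 (Flammable Solid).
Burn rate 2.2 mm/s meets the Class 4.1 criterion (Flammable Solid), so the match heads (bulk) are Class 4.1.
The drain opener has pH 2.3, which is ≤ 2.5, so it is Class 8 (Corrosive).
Class 4.1 net quantity: (two 11.38 kg packs = 22.76 kg) + 23.75 kg = 46.51 kg.
46.51 kg ≤ 50 kg (passenger aircraft limit, Class 4.1) — within limit.
Class 8 quantity: 95 mL.
That is within the Class 8 passenger aircraft limit of 100 mL.
Class 4.1 and Class 8 may not share an outer package.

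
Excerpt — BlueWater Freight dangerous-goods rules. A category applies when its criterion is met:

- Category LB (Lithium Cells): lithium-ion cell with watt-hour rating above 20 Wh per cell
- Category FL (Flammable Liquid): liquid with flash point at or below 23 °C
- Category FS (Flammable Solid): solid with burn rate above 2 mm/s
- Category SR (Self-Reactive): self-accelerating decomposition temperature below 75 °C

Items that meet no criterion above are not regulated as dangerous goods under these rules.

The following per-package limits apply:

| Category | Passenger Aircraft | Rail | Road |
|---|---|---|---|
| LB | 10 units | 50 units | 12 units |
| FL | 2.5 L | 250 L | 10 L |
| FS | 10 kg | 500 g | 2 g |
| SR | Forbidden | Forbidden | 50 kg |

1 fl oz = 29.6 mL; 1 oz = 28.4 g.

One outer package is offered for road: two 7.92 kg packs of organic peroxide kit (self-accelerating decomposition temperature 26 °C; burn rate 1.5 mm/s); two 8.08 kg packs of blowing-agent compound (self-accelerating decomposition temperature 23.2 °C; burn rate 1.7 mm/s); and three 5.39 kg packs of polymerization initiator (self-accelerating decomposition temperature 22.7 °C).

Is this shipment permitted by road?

Yes

Organic peroxide kit: self-accelerating decomposition temperature 26 °C < 75 °C → Category SR (Self-Reactive).
The blowing-agent compound has self-accelerating decomposition temperature 23.2 °C, which is < 75 °C, so it is Category SR (Self-Reactive).
With self-accelerating decomposition temperature 22.7 °C (< 75 °C), the polymerization initiator falls in Category SR.
Total Category SR: (two 7.92 kg packs = 15.84 kg) + (two 8.08 kg packs = 16.16 kg) + (three 5.39 kg packs = 16.17 kg) = 48.17 kg.
That is within the Category SR road limit of 50 kg.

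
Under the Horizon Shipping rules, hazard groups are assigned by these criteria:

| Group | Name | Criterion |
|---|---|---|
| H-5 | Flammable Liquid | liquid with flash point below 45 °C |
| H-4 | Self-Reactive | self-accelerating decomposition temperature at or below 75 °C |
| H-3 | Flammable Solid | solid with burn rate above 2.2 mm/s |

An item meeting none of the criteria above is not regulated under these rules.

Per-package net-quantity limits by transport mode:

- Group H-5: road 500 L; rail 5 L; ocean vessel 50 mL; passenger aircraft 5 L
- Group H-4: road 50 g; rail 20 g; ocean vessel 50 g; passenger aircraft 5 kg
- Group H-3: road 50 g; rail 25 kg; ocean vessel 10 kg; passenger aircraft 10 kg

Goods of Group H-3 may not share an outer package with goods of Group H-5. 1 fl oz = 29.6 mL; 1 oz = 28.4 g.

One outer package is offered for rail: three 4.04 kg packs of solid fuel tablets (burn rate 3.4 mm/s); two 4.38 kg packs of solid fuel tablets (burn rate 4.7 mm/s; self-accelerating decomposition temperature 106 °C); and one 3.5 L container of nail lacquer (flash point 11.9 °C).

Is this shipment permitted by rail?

With burn rate 3.4 mm/s (> 2.2 mm/s), the solid fuel tablets fall in Group H-3.
With burn rate 4.7 mm/s (> 2.2 mm/s), the solid fuel tablets fall in Group H-3.
With flash point 11.9 °C (< 45 °C), the nail lacquer falls in Group H-5.
Group H-3 net quantity: (three 4.04 kg packs = 12.12 kg) + (two 4.38 kg packs = 8.76 kg) = 20.88 kg.
20.88 kg is within the rail limit of 25 kg for Group H-3.
Group H-5 quantity: 3.5 L.
That is within the Group H-5 rail limit of 5 L.
Group H-3 and Group H-5 may not share an outer package.

No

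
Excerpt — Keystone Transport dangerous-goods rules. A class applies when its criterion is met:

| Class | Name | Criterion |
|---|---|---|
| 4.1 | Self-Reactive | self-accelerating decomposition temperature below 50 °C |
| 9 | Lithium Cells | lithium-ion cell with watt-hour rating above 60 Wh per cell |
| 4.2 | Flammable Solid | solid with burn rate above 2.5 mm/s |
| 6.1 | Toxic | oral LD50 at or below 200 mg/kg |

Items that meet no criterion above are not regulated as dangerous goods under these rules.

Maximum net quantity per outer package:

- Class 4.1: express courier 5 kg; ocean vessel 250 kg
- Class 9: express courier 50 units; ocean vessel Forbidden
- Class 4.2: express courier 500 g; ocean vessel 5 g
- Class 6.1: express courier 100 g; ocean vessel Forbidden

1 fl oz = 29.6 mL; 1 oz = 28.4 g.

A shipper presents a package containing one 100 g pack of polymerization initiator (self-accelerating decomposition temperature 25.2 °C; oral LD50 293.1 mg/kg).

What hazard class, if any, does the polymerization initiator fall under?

With self-accelerating decomposition temperature 25.2 °C (< 50 °C), the polymerization initiator falls in Class 4.1.

Class 4.1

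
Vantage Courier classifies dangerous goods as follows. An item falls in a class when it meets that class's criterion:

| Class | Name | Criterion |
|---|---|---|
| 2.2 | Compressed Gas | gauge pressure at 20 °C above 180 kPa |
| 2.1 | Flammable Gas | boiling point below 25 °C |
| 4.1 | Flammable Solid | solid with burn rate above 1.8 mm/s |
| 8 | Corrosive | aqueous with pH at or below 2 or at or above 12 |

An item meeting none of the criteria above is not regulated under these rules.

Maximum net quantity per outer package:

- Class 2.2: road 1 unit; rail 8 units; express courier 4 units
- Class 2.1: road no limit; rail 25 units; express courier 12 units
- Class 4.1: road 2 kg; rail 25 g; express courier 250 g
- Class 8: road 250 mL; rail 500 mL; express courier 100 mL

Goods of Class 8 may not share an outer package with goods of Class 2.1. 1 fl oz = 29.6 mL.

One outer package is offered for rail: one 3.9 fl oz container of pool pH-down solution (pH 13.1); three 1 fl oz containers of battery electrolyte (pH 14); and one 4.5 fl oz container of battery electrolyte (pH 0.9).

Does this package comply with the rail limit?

Yes

With pH 13.1 (≥ 12), the pool pH-down solution falls in Class 8.
Battery electrolyte: pH 14 ≥ 12 → Class 8 (Corrosive).
pH 0.9 meets the Class 8 criterion (Corrosive), so the battery electrolyte is Class 8.
Class 8 net quantity: (one 3.9 fl oz container = 115.44 mL) + (three 1 fl oz containers = 88.8 mL) + (one 4.5 fl oz container = 133.2 mL) = 337.44 mL.
337.44 mL ≤ 500 mL (rail limit, Class 8) — within limit.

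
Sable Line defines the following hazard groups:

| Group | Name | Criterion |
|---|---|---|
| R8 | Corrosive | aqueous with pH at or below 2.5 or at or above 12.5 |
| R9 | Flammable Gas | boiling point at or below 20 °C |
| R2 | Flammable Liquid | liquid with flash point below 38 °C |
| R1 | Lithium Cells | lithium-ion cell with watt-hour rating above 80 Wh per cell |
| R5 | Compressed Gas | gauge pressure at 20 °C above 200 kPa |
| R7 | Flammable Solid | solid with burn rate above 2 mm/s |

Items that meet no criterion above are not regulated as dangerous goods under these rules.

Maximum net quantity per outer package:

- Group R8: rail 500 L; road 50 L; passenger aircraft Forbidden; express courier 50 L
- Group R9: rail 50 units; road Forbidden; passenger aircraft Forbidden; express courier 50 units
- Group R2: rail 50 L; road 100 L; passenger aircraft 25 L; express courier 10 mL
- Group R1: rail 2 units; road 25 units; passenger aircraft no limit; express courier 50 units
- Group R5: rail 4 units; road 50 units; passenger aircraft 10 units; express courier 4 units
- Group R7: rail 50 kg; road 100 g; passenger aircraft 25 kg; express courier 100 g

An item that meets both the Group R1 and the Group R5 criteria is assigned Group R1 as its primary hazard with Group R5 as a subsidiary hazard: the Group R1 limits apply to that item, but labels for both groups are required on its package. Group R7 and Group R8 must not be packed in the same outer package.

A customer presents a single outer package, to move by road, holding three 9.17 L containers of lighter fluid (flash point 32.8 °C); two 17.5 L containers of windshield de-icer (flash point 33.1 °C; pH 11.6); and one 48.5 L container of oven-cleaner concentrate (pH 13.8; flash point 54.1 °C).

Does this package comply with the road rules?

Flash point 32.8 °C meets the Group R2 criterion (Flammable Liquid), so the lighter fluid is Group R2.
Windshield de-icer: flash point 33.1 °C < 38 °C → Group R2 (Flammable Liquid).
pH 13.8 meets the Group R8 criterion (Corrosive), so the oven-cleaner concentrate is Group R8.
Group R8 quantity: 48.5 L.
48.5 L is within the road limit of 50 L for Group R8.
Group R2 net quantity: (three 9.17 L containers = 27.51 L) + (two 17.5 L containers = 35 L) = 62.51 L.
62.51 L is within the road limit of 100 L for Group R2.
The segregation rule (Group R7 with Group R8) does not apply to Group R8 with Group R2.
Every hazard group is within its road limit and no segregation rule is violated.

Yes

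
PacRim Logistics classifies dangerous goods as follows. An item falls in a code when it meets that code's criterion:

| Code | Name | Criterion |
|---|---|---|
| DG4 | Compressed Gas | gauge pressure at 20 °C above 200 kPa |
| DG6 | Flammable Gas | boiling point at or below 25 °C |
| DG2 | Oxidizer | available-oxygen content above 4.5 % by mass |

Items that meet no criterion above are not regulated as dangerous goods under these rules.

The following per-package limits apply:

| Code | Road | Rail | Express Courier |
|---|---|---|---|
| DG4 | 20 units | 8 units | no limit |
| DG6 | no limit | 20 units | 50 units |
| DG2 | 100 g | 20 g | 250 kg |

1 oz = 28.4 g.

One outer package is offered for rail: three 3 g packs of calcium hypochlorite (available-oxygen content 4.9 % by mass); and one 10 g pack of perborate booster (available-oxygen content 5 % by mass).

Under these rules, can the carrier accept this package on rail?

The calcium hypochlorite has available-oxygen content 4.9 % by mass, which is > 4.5 % by mass, so it is Code DG2 (Oxidizer).
Perborate booster: available-oxygen content 5 % by mass > 4.5 % by mass → Code DG2 (Oxidizer).
Total Code DG2: (three 3 g packs = 9 g) + 10 g = 19 g.
19 g is within the rail limit of 20 g for Code DG2.

Yes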